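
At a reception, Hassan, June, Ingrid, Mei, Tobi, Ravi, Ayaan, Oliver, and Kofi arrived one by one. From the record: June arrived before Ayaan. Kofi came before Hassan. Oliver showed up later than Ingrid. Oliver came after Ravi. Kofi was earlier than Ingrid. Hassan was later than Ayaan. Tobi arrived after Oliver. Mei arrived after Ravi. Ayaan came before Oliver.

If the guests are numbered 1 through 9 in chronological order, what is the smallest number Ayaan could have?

2

June must come before Ayaan — 1 forced predecessor.
Nothing else is forced ahead of Ayaan, so their earliest slot is position 1 + 1 = 2.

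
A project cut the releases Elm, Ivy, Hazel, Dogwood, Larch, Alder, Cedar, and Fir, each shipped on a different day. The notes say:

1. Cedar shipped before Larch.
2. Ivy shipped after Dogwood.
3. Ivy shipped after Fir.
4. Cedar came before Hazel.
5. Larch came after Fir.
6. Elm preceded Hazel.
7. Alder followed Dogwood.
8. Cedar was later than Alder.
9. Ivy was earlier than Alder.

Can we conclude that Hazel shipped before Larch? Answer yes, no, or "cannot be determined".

cannot be determined

No chain of stated constraints runs from Hazel to Larch, and none runs from Larch to Hazel either.
So the relative order of Hazel and Larch is not fixed by the given facts.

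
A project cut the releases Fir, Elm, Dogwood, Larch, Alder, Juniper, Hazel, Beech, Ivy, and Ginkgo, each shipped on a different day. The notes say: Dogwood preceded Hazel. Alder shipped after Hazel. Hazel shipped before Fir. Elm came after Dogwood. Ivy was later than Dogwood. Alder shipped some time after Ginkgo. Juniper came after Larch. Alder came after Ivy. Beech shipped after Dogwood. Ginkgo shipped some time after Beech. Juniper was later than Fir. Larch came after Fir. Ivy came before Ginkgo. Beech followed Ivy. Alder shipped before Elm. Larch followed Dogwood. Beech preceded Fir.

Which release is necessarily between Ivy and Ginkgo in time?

Tracing the constraints gives Ivy → Beech → Ginkgo, so Beech sits after Ivy and before Ginkgo.
No other release is forced both after Ivy and before Ginkgo.

Beech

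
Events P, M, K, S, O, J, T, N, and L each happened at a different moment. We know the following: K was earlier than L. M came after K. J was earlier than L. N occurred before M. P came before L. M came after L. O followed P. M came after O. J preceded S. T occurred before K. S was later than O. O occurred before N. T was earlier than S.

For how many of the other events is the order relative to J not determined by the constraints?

5

Forced after J: L, M, and S.
That leaves K, N, O, P, and T with no forced order relative to J — 5.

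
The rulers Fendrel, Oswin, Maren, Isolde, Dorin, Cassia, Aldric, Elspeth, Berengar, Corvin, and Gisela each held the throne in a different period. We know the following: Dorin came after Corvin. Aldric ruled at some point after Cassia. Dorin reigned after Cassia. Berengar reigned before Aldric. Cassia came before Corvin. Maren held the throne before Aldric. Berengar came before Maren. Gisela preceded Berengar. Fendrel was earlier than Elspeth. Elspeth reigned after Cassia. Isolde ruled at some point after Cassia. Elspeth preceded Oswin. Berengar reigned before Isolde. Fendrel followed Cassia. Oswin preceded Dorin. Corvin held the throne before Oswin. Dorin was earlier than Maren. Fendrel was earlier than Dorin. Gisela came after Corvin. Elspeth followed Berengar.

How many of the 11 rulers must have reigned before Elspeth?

5

Directly stated before Elspeth: Berengar, Cassia, and Fendrel.
Corvin reaches Elspeth via Corvin → Gisela → Berengar → Elspeth.
Gisela reaches Elspeth via Gisela → Berengar → Elspeth.
No chain forces Aldric (or any of the others) ahead of Elspeth.
That's Berengar, Cassia, Corvin, Fendrel, and Gisela — 5 in all.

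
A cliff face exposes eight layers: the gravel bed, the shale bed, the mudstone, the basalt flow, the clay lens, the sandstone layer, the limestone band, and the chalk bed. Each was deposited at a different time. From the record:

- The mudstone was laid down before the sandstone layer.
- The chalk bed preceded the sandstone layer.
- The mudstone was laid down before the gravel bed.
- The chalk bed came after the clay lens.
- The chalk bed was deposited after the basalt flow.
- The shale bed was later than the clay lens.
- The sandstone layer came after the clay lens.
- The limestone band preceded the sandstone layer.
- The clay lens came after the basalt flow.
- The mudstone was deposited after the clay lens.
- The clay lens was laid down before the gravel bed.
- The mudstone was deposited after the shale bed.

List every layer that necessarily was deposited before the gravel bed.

Directly stated before the gravel bed: the clay lens and the mudstone.
The basalt flow reaches the gravel bed via the basalt flow → the clay lens → the gravel bed.
The shale bed reaches the gravel bed via the shale bed → the mudstone → the gravel bed.

the basalt flow, the clay lens, the mudstone, the shale bed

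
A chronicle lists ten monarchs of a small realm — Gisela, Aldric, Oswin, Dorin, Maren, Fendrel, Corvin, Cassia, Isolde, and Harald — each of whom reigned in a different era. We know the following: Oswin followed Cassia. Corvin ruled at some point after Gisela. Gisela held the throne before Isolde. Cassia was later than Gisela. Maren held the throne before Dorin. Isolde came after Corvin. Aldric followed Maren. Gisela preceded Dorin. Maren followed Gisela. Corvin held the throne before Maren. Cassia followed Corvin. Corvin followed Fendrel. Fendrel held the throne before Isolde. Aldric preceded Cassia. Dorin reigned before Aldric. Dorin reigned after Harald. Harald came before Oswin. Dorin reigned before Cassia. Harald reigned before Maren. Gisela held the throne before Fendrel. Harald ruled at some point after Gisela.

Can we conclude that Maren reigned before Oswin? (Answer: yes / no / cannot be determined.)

Chain the constraints: Maren → Aldric → Cassia → Oswin. Each link is directly stated, so Maren comes before Oswin.

yes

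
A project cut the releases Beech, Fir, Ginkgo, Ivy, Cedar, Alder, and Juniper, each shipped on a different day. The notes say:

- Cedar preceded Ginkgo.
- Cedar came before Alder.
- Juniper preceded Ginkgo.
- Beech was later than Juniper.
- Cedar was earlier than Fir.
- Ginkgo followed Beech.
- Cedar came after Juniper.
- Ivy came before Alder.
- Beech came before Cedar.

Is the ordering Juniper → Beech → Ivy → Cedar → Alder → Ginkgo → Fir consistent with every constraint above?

yes

Check each stated constraint against the proposed order — e.g. Beech is ahead of Ginkgo; Juniper is ahead of Ginkgo. Every pair is in the required order; nothing is violated.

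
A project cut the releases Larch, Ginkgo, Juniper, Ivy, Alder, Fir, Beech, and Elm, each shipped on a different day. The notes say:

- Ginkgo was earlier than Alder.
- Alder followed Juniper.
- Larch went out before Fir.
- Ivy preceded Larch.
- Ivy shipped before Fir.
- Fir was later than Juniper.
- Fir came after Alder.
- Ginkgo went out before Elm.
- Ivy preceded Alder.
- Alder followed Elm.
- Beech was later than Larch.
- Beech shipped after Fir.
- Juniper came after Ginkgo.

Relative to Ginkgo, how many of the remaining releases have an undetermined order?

2

Forced after Ginkgo: Alder, Beech, Elm, Fir, and Juniper.
That leaves Ivy and Larch with no forced order relative to Ginkgo — 2.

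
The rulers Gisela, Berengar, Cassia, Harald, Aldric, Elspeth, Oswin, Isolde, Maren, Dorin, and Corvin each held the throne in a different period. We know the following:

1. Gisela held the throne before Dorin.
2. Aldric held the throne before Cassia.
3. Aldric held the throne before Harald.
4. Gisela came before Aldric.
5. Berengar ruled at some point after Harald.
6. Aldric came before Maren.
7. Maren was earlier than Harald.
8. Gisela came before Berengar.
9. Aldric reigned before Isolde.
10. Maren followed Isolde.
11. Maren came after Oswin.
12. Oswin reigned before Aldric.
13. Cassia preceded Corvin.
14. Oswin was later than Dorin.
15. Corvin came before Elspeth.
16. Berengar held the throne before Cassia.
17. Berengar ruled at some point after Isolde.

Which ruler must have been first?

Gisela has a chain of constraints placing them before every other ruler, so Gisela must be first.

Gisela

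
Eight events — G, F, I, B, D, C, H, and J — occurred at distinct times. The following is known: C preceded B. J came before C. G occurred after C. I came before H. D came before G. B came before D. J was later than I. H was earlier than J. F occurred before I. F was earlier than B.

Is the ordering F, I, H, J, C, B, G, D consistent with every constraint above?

The constraints require D before G, but in the proposed sequence G appears ahead of D. That one violation is enough.

no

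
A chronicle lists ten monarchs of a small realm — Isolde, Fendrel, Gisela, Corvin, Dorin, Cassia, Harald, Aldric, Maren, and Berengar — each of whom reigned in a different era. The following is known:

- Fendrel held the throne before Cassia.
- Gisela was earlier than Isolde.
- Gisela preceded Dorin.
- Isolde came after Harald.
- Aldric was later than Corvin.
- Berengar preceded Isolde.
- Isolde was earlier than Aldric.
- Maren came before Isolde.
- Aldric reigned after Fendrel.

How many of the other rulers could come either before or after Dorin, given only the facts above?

8

Forced before Dorin: Gisela.
That leaves Aldric, Berengar, Cassia, Corvin, Fendrel, Harald, Isolde, and Maren with no forced order relative to Dorin — 8.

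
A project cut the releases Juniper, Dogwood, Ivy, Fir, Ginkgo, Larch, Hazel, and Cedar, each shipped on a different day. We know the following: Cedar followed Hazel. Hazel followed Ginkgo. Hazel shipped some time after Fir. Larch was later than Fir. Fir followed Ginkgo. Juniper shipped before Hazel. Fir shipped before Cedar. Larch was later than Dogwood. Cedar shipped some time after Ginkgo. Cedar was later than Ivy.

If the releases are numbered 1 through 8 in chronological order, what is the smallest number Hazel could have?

4

Fir, Ginkgo, and Juniper must all come before Hazel — 3 forced predecessors.
Nothing else is forced ahead of Hazel, so its earliest slot is position 3 + 1 = 4.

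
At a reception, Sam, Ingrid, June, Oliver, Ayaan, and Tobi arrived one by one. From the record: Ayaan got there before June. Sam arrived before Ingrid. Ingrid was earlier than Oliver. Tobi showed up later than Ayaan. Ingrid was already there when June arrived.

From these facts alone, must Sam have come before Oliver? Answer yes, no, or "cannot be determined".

Chain the constraints: Sam → Ingrid → Oliver. Each link is directly stated, so Sam comes before Oliver.

yes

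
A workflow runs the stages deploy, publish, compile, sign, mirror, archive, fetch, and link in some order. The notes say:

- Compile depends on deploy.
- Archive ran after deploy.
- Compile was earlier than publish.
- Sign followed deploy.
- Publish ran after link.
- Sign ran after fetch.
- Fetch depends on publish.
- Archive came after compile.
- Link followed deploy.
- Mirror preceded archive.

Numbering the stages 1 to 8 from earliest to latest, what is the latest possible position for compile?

4

Compile must come before archive, fetch, publish, and sign — 4 stages forced after it.
Everything else can be placed before compile in some valid order, so compile can sit as late as position 8 − 4 = 4.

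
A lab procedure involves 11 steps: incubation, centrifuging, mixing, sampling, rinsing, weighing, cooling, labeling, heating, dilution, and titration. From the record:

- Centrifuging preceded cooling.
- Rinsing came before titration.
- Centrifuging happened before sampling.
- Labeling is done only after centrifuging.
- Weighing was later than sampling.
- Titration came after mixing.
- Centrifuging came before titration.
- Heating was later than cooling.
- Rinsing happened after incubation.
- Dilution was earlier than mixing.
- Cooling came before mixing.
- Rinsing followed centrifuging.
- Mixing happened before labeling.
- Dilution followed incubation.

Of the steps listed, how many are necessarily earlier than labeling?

5

Directly stated before labeling: centrifuging and mixing.
Cooling reaches labeling via cooling → mixing → labeling.
Dilution reaches labeling via dilution → mixing → labeling.
Incubation reaches labeling via incubation → dilution → mixing → labeling.
No chain forces heating (or any of the others) ahead of labeling.
That's centrifuging, cooling, dilution, incubation, and mixing — 5 in all.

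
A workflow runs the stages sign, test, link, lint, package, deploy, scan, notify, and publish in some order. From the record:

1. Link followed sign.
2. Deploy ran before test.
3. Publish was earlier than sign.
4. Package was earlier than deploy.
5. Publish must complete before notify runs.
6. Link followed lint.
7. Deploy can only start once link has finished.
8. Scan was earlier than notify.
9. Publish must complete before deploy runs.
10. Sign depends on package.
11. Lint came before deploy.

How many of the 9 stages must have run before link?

4

Directly stated before link: lint and sign.
Package reaches link via package → sign → link.
Publish reaches link via publish → sign → link.
No chain forces scan (or any of the others) ahead of link.
That's lint, package, publish, and sign — 4 in all.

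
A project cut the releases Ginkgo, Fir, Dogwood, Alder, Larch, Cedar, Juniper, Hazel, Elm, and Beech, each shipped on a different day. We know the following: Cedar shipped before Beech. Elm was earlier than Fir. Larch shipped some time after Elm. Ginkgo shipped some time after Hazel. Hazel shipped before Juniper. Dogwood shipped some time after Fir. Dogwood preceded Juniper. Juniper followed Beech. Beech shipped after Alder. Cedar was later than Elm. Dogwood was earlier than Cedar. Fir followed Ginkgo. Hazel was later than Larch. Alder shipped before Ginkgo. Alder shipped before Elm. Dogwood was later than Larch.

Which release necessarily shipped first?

Alder

Alder has a chain of constraints placing it before every other release, so Alder must be first.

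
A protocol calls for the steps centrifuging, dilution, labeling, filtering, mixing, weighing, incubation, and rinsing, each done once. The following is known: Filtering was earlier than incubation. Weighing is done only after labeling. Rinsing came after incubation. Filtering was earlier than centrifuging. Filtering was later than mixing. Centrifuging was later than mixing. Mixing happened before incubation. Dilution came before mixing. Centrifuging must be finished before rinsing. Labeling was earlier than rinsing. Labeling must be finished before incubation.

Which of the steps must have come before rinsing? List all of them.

centrifuging, dilution, filtering, incubation, labeling, mixing

Directly stated before rinsing: centrifuging, incubation, and labeling.
Dilution reaches rinsing via dilution → mixing → centrifuging → rinsing.
Filtering reaches rinsing via filtering → centrifuging → rinsing.
Mixing reaches rinsing via mixing → centrifuging → rinsing.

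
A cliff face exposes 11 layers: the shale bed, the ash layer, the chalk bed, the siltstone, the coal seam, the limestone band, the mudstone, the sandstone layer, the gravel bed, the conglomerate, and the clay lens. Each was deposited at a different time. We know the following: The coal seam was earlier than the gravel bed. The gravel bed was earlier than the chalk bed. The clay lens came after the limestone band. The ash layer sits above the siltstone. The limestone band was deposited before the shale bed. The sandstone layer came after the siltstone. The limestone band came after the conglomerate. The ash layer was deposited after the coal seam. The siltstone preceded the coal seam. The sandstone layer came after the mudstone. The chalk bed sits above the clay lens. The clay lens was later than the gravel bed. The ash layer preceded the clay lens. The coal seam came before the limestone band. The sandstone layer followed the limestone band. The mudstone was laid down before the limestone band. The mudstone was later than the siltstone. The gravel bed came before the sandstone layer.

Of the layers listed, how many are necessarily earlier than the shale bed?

Directly stated before the shale bed: the limestone band.
The coal seam reaches the shale bed via the coal seam → the limestone band → the shale bed.
The conglomerate reaches the shale bed via the conglomerate → the limestone band → the shale bed.
The mudstone reaches the shale bed via the mudstone → the limestone band → the shale bed.
Likewise the siltstone reaches the shale bed by chaining the stated constraints.
That's the coal seam, the conglomerate, the limestone band, the mudstone, and the siltstone — 5 in all.

5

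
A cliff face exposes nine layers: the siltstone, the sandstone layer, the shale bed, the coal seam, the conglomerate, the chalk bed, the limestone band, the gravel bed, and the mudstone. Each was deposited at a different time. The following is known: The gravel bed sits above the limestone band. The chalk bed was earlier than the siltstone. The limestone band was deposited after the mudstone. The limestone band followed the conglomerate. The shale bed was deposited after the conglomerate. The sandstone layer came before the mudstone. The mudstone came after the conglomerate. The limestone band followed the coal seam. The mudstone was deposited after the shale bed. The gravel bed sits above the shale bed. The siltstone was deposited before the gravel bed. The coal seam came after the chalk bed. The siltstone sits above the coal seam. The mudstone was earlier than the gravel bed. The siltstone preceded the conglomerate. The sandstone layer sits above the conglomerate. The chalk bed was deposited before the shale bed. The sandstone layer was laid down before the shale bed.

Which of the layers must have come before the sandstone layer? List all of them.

Directly stated before the sandstone layer: the conglomerate.
The chalk bed reaches the sandstone layer via the chalk bed → the siltstone → the conglomerate → the sandstone layer.
The coal seam reaches the sandstone layer via the coal seam → the siltstone → the conglomerate → the sandstone layer.
The siltstone reaches the sandstone layer via the siltstone → the conglomerate → the sandstone layer.

the chalk bed, the coal seam, the conglomerate, the siltstone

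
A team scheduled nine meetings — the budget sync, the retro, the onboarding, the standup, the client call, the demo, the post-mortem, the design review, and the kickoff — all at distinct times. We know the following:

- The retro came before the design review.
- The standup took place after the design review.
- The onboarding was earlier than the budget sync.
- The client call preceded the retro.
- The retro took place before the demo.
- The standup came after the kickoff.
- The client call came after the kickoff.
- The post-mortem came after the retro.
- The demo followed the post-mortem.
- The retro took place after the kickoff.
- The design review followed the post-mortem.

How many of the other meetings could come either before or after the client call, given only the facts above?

2

Forced before the client call: the kickoff; forced after the client call: the demo, the design review, the post-mortem, the retro, and the standup.
That leaves the budget sync and the onboarding with no forced order relative to the client call — 2.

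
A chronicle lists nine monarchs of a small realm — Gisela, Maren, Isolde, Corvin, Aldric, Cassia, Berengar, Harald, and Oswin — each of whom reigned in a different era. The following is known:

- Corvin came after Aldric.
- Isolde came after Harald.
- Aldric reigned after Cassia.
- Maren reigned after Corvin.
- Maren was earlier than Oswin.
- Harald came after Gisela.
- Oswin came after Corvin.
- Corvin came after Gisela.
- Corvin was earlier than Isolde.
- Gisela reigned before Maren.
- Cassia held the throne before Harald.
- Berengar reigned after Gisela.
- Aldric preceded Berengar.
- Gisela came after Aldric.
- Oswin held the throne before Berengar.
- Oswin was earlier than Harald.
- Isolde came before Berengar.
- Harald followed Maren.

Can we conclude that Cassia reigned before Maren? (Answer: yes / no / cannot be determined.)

Chain the constraints: Cassia → Aldric → Gisela → Maren. Each link is directly stated, so Cassia comes before Maren.

yes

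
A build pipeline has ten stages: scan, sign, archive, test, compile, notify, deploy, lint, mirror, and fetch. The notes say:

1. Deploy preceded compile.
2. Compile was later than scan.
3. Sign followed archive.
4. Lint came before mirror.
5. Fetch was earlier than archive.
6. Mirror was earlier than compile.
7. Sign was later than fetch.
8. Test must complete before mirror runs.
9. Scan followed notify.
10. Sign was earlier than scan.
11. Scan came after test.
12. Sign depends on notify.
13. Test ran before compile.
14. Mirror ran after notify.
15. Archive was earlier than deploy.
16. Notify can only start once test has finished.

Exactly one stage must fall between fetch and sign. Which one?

Tracing the constraints gives fetch → archive → sign, so archive sits after fetch and before sign.
No other stage is forced both after fetch and before sign.

archive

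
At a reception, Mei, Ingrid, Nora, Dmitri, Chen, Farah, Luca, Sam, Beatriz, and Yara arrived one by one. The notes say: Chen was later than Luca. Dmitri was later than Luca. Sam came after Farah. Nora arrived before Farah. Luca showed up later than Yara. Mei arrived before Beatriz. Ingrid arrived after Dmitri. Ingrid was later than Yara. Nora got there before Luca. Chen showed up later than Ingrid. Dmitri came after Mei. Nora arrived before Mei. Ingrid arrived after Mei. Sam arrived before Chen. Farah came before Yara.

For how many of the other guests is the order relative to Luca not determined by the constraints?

3

Forced before Luca: Farah, Nora, and Yara; forced after Luca: Chen, Dmitri, and Ingrid.
That leaves Beatriz, Mei, and Sam with no forced order relative to Luca — 3.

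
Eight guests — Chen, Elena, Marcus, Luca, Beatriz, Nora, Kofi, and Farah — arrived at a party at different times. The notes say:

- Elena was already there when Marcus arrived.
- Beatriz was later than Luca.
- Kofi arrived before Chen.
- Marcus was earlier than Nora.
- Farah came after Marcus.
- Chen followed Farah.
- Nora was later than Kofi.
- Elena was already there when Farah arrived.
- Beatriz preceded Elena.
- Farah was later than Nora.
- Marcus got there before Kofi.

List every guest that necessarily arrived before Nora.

Directly stated before Nora: Kofi and Marcus.
Beatriz reaches Nora via Beatriz → Elena → Marcus → Nora.
Elena reaches Nora via Elena → Marcus → Nora.
Luca reaches Nora via Luca → Beatriz → Elena → Marcus → Nora.

Beatriz, Elena, Kofi, Luca, Marcus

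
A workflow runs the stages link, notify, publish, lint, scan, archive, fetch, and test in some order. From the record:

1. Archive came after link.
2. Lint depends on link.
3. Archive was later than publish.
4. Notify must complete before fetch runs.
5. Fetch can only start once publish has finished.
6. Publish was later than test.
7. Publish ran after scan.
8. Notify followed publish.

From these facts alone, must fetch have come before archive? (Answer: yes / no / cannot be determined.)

cannot be determined

No chain of stated constraints runs from fetch to archive, and none runs from archive to fetch either.
So the relative order of fetch and archive is not fixed by the given facts.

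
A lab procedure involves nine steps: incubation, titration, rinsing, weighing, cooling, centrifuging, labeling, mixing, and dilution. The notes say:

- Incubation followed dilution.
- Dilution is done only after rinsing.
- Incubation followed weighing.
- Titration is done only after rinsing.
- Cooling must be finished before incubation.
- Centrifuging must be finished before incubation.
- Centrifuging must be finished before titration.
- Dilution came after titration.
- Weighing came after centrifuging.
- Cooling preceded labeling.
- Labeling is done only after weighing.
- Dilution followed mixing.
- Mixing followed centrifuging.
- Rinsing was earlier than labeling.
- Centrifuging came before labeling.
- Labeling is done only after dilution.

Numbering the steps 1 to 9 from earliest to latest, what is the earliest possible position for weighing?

Centrifuging must come before weighing — 1 forced predecessor.
Nothing else is forced ahead of weighing, so its earliest slot is position 1 + 1 = 2.

2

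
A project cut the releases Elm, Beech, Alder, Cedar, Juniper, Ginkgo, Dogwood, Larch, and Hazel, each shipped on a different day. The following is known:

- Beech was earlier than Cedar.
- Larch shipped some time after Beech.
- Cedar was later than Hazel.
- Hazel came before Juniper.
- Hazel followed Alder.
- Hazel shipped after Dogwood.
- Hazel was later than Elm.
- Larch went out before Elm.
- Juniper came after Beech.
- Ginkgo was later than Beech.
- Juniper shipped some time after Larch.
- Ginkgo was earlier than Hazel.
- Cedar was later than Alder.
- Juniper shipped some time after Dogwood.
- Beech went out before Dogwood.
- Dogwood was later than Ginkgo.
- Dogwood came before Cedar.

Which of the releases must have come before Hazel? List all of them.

Directly stated before Hazel: Alder, Dogwood, Elm, and Ginkgo.
Beech reaches Hazel via Beech → Ginkgo → Hazel.
Larch reaches Hazel via Larch → Elm → Hazel.
No chain forces Juniper (or any of the others) ahead of Hazel.

Alder, Beech, Dogwood, Elm, Ginkgo, Larch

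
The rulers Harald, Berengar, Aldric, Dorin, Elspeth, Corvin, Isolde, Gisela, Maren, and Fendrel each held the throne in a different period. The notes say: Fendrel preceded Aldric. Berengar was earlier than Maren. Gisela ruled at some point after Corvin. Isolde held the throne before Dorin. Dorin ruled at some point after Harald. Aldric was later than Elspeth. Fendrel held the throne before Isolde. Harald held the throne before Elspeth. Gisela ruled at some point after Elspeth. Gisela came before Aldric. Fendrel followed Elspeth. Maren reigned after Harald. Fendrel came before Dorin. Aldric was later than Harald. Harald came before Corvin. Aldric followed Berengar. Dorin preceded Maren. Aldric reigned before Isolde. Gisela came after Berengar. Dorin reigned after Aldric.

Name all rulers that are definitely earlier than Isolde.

Directly stated before Isolde: Aldric and Fendrel.
Berengar reaches Isolde via Berengar → Aldric → Isolde.
Corvin reaches Isolde via Corvin → Gisela → Aldric → Isolde.
Elspeth reaches Isolde via Elspeth → Aldric → Isolde.
Likewise Gisela and Harald each reach Isolde by chaining the stated constraints.
No chain forces Dorin (or any of the others) ahead of Isolde.

Aldric, Berengar, Corvin, Elspeth, Fendrel, Gisela, Harald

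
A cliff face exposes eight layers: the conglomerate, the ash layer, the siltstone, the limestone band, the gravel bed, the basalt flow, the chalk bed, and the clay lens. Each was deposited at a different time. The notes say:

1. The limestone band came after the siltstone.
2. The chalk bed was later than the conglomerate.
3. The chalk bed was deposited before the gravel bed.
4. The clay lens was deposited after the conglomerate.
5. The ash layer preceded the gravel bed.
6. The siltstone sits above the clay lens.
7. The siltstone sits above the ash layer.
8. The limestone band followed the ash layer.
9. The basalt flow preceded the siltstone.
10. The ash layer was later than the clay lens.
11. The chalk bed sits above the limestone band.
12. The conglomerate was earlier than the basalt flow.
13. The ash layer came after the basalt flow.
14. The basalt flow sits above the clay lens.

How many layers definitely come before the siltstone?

Directly stated before the siltstone: the ash layer, the basalt flow, and the clay lens.
The conglomerate reaches the siltstone via the conglomerate → the clay lens → the siltstone.
No chain forces the gravel bed (or any of the others) ahead of the siltstone.
That's the ash layer, the basalt flow, the clay lens, and the conglomerate — 4 in all.

4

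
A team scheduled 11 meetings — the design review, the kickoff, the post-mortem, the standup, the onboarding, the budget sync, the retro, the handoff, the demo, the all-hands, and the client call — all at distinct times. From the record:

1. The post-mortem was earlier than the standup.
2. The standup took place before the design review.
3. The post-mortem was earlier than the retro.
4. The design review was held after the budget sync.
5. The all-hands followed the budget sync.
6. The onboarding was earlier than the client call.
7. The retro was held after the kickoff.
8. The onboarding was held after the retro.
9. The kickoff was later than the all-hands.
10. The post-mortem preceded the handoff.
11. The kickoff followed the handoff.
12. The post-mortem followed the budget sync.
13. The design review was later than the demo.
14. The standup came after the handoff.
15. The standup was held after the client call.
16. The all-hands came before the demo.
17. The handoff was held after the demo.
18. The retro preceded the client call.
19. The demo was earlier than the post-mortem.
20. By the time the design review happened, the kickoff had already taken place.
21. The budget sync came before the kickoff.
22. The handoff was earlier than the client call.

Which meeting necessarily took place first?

The budget sync has a chain of constraints placing it before every other meeting, so the budget sync must be first.

the budget sync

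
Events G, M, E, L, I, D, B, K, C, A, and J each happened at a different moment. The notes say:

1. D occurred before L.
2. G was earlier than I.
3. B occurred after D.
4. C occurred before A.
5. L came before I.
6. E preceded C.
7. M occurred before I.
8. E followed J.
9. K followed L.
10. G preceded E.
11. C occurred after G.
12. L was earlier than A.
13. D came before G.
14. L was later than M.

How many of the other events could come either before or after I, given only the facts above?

6

Forced before I: D, G, L, and M.
That leaves A, B, C, E, J, and K with no forced order relative to I — 6.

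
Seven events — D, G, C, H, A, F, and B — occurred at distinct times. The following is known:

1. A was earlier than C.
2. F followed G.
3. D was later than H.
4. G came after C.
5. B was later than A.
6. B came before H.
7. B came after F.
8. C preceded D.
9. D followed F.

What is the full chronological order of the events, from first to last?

A, C, G, F, B, H, D

The constraints fix every adjacent pair, so only one ordering works:
A → C → G → F → B → H → D.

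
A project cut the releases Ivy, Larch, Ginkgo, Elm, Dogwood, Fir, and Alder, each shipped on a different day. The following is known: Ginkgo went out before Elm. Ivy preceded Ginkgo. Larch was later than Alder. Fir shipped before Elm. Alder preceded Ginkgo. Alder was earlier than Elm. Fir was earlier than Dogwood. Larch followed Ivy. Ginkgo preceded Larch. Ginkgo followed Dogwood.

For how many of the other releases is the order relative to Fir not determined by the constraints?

2

Forced after Fir: Dogwood, Elm, Ginkgo, and Larch.
That leaves Alder and Ivy with no forced order relative to Fir — 2.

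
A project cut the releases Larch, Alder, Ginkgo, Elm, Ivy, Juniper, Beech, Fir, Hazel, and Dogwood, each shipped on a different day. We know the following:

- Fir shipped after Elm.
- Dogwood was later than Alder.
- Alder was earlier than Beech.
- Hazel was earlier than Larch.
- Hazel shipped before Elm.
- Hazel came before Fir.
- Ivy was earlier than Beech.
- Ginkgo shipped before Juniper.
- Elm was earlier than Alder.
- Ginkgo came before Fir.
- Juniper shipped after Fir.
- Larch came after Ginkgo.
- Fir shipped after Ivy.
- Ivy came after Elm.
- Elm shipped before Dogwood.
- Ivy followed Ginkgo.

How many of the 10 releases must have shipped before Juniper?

5

Directly stated before Juniper: Fir and Ginkgo.
Elm reaches Juniper via Elm → Fir → Juniper.
Hazel reaches Juniper via Hazel → Fir → Juniper.
Ivy reaches Juniper via Ivy → Fir → Juniper.
No chain forces Dogwood (or any of the others) ahead of Juniper.
That's Elm, Fir, Ginkgo, Hazel, and Ivy — 5 in all.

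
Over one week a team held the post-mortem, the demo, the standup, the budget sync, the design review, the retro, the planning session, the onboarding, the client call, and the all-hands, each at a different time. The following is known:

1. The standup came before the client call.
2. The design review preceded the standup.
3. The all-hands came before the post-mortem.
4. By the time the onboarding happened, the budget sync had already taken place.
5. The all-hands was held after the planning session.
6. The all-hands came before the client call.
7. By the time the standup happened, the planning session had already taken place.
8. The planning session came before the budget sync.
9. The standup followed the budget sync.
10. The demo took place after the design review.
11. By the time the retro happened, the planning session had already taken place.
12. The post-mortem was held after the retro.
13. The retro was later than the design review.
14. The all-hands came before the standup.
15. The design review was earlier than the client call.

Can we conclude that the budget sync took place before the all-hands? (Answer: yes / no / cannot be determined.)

cannot be determined

No chain of stated constraints runs from the budget sync to the all-hands, and none runs from the all-hands to the budget sync either.
So the relative order of the budget sync and the all-hands is not fixed by the given facts.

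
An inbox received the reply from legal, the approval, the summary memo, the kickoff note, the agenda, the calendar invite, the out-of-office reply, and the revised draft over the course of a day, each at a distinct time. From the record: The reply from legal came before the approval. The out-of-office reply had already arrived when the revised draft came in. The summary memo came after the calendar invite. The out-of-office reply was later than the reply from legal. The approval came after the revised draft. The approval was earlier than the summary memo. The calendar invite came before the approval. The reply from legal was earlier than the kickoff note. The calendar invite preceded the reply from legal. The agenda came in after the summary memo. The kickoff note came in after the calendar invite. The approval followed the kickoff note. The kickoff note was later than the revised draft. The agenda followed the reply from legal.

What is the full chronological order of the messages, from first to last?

the calendar invite, the reply from legal, the out-of-office reply, the revised draft, the kickoff note, the approval, the summary memo, the agenda

The constraints fix every adjacent pair, so only one ordering works:
the calendar invite → the reply from legal → the out-of-office reply → the revised draft → the kickoff note → the approval → the summary memo → the agenda.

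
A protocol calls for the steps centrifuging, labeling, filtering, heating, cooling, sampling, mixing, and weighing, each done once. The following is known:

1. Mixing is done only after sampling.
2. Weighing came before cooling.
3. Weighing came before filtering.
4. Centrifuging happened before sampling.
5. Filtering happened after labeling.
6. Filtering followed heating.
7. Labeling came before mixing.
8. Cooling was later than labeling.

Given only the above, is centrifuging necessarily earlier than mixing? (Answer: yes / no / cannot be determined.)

yes

Chain the constraints: centrifuging → sampling → mixing. Each link is directly stated, so centrifuging comes before mixing.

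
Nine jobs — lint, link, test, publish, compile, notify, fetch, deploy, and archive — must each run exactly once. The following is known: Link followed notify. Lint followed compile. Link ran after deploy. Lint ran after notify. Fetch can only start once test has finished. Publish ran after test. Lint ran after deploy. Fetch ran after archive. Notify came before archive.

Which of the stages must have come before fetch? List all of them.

Directly stated before fetch: archive and test.
Notify reaches fetch via notify → archive → fetch.
No chain forces deploy (or any of the others) ahead of fetch.

archive, notify, test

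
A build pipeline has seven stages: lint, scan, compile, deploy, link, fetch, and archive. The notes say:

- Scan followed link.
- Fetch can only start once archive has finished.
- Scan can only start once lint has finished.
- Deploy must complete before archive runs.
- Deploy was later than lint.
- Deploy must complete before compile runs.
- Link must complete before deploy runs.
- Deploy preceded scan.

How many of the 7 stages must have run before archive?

Directly stated before archive: deploy.
Link reaches archive via link → deploy → archive.
Lint reaches archive via lint → deploy → archive.
No chain forces compile (or any of the others) ahead of archive.
That's deploy, link, and lint — 3 in all.

3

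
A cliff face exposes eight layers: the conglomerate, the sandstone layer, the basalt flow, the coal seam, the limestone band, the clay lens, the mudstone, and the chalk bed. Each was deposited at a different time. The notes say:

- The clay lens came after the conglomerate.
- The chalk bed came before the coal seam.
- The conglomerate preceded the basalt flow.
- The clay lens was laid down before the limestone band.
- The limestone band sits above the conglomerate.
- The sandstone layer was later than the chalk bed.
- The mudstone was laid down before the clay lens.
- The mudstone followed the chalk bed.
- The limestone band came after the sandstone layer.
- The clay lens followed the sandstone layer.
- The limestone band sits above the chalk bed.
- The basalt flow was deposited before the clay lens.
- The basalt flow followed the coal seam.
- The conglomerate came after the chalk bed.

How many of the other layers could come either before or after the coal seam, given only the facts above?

Forced before the coal seam: the chalk bed; forced after the coal seam: the basalt flow, the clay lens, and the limestone band.
That leaves the conglomerate, the mudstone, and the sandstone layer with no forced order relative to the coal seam — 3.

3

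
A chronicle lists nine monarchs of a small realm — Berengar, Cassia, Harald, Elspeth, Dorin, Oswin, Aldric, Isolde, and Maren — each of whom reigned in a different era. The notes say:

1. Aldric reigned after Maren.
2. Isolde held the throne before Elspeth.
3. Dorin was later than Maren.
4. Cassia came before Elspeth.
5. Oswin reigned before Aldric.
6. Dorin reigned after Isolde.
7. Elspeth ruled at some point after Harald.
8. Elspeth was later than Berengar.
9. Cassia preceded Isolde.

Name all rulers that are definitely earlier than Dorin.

Cassia, Isolde, Maren

Directly stated before Dorin: Isolde and Maren.
Cassia reaches Dorin via Cassia → Isolde → Dorin.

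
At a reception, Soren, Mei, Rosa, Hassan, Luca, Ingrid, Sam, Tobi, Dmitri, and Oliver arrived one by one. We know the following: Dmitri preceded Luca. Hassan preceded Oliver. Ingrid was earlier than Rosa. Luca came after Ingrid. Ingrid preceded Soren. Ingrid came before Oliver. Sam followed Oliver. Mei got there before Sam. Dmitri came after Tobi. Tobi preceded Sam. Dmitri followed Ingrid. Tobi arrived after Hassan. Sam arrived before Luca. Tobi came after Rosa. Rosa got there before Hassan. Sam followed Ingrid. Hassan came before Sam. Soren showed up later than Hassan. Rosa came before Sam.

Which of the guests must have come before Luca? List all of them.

Directly stated before Luca: Dmitri, Ingrid, and Sam.
Hassan reaches Luca via Hassan → Sam → Luca.
Mei reaches Luca via Mei → Sam → Luca.
Oliver reaches Luca via Oliver → Sam → Luca.
Likewise Rosa and Tobi each reach Luca by chaining the stated constraints.

Dmitri, Hassan, Ingrid, Mei, Oliver, Rosa, Sam, Tobi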